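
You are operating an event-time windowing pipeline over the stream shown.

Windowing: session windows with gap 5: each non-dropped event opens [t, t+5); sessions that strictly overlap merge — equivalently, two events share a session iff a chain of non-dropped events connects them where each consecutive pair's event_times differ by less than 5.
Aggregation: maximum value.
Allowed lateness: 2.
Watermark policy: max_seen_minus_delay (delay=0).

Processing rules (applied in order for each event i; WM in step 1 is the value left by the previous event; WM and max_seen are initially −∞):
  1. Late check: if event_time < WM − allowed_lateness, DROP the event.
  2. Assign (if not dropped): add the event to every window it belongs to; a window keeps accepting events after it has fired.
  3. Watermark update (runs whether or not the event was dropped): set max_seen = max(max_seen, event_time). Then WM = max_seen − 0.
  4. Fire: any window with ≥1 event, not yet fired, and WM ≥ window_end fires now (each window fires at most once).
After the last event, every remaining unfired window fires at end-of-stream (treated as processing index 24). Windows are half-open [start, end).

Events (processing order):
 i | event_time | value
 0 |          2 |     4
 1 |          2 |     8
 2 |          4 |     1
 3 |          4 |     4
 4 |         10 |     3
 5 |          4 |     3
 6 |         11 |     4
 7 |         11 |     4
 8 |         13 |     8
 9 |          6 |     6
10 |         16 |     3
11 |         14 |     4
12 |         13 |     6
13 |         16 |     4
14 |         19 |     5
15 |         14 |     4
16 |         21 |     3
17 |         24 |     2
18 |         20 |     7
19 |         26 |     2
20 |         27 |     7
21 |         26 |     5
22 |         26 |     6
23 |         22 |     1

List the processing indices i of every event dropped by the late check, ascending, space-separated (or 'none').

i=0 t=2 v=4: → [2,7); WM=2
i=1 t=2 v=8: → [2,7); WM=2
i=2 t=4 v=1: → [2,9); WM=4
i=3 t=4 v=4: → [2,9); WM=4
i=4 t=10 v=3: → [10,15); WM=10
i=5 t=4 v=3: DROP (t<10-2); WM=10
i=6 t=11 v=4: → [10,16); WM=11
i=7 t=11 v=4: → [10,16); WM=11
i=8 t=13 v=8: → [10,18); WM=13
i=9 t=6 v=6: DROP (t<13-2); WM=13
i=10 t=16 v=3: → [10,21); WM=16
i=11 t=14 v=4: → [10,21); WM=16
i=12 t=13 v=6: DROP (t<16-2); WM=16
i=13 t=16 v=4: → [10,21); WM=16
i=14 t=19 v=5: → [10,24); WM=19
i=15 t=14 v=4: DROP (t<19-2); WM=19
i=16 t=21 v=3: → [10,26); WM=21
i=17 t=24 v=2: → [10,29); WM=24
i=18 t=20 v=7: DROP (t<24-2); WM=24
i=19 t=26 v=2: → [10,31); WM=26
i=20 t=27 v=7: → [10,32); WM=27
i=21 t=26 v=5: → [10,32); WM=27
i=22 t=26 v=6: → [10,32); WM=27
i=23 t=22 v=1: DROP (t<27-2); WM=27

5 9 12 15 18 23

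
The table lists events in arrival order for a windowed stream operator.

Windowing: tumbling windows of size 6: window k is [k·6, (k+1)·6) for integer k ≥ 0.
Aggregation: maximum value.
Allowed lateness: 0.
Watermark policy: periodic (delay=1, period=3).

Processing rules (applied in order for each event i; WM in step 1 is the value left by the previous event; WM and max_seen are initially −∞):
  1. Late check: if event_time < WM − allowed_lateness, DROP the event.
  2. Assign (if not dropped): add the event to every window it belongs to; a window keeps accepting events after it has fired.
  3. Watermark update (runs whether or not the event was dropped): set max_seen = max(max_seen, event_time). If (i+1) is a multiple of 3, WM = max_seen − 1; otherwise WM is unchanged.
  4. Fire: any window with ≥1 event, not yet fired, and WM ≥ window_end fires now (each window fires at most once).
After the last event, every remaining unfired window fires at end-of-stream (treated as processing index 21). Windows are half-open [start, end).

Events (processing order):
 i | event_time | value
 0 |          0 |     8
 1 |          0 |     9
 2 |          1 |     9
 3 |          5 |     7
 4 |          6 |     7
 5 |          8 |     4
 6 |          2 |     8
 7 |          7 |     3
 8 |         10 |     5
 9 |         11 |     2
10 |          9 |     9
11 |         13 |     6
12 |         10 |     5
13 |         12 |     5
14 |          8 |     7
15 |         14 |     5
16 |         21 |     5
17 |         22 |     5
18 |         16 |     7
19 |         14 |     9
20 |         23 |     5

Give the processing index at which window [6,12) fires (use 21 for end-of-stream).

i=0 t=0 v=8: → [0,6); WM=−∞
i=1 t=0 v=9: → [0,6); WM=−∞
i=2 t=1 v=9: → [0,6); WM=0
i=3 t=5 v=7: → [0,6); WM=0
i=4 t=6 v=7: → [6,12); WM=0
i=5 t=8 v=4: → [6,12); WM=7; [0,6) fires=9
i=6 t=2 v=8: DROP (t<7-0); WM=7
i=7 t=7 v=3: → [6,12); WM=7
i=8 t=10 v=5: → [6,12); WM=9
i=9 t=11 v=2: → [6,12); WM=9
i=10 t=9 v=9: → [6,12); WM=9
i=11 t=13 v=6: → [12,18); WM=12; [6,12) fires=9
i=12 t=10 v=5: DROP (t<12-0); WM=12
i=13 t=12 v=5: → [12,18); WM=12
i=14 t=8 v=7: DROP (t<12-0); WM=12
i=15 t=14 v=5: → [12,18); WM=12
i=16 t=21 v=5: → [18,24); WM=12
i=17 t=22 v=5: → [18,24); WM=21; [12,18) fires=6
i=18 t=16 v=7: DROP (t<21-0); WM=21
i=19 t=14 v=9: DROP (t<21-0); WM=21
i=20 t=23 v=5: → [18,24); WM=22

11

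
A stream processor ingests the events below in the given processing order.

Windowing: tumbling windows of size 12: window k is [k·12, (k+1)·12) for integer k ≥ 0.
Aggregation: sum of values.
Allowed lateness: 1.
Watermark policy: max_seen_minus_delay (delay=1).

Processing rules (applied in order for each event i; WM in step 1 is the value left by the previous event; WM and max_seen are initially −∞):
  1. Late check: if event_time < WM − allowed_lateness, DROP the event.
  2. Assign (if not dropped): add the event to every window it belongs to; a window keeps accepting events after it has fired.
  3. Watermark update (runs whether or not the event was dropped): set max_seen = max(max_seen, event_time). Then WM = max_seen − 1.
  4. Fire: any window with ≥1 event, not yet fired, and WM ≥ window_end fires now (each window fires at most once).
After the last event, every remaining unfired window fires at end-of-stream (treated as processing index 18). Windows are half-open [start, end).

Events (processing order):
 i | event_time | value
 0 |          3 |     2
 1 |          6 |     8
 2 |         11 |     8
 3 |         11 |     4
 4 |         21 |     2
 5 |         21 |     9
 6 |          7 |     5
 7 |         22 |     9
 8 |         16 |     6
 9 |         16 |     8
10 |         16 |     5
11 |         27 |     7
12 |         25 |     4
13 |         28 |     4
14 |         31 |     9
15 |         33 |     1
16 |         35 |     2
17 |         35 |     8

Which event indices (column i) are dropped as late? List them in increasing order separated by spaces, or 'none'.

i=0 t=3 v=2: → [0,12); WM=2
i=1 t=6 v=8: → [0,12); WM=5
i=2 t=11 v=8: → [0,12); WM=10
i=3 t=11 v=4: → [0,12); WM=10
i=4 t=21 v=2: → [12,24); WM=20; [0,12) fires=22
i=5 t=21 v=9: → [12,24); WM=20
i=6 t=7 v=5: DROP (t<20-1); WM=20
i=7 t=22 v=9: → [12,24); WM=21
i=8 t=16 v=6: DROP (t<21-1); WM=21
i=9 t=16 v=8: DROP (t<21-1); WM=21
i=10 t=16 v=5: DROP (t<21-1); WM=21
i=11 t=27 v=7: → [24,36); WM=26; [12,24) fires=20
i=12 t=25 v=4: → [24,36); WM=26
i=13 t=28 v=4: → [24,36); WM=27
i=14 t=31 v=9: → [24,36); WM=30
i=15 t=33 v=1: → [24,36); WM=32
i=16 t=35 v=2: → [24,36); WM=34
i=17 t=35 v=8: → [24,36); WM=34

6 8 9 10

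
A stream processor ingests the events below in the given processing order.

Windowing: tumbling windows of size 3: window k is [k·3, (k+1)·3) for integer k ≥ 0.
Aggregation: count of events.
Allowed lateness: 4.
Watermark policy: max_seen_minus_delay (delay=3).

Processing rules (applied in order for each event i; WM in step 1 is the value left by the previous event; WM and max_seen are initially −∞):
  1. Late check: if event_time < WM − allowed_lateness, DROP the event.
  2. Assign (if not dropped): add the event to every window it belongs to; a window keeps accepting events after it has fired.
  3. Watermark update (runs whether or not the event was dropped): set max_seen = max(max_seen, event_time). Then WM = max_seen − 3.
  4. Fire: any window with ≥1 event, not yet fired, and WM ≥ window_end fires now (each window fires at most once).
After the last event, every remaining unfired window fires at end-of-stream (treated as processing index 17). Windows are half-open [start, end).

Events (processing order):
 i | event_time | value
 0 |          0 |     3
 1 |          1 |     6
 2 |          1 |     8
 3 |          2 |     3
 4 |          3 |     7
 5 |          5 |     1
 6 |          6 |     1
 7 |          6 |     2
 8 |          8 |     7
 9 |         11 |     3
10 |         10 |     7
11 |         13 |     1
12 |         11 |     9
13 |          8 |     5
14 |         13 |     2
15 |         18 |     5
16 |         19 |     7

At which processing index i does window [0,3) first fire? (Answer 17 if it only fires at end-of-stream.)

6

i=0 t=0 v=3: → [0,3); WM=-3
i=1 t=1 v=6: → [0,3); WM=-2
i=2 t=1 v=8: → [0,3); WM=-2
i=3 t=2 v=3: → [0,3); WM=-1
i=4 t=3 v=7: → [3,6); WM=0
i=5 t=5 v=1: → [3,6); WM=2
i=6 t=6 v=1: → [6,9); WM=3; [0,3) fires=4
i=7 t=6 v=2: → [6,9); WM=3
i=8 t=8 v=7: → [6,9); WM=5
i=9 t=11 v=3: → [9,12); WM=8; [3,6) fires=2
i=10 t=10 v=7: → [9,12); WM=8
i=11 t=13 v=1: → [12,15); WM=10; [6,9) fires=3
i=12 t=11 v=9: → [9,12); WM=10
i=13 t=8 v=5: → [6,9); WM=10
i=14 t=13 v=2: → [12,15); WM=10
i=15 t=18 v=5: → [18,21); WM=15; [9,12) fires=3 [12,15) fires=2
i=16 t=19 v=7: → [18,21); WM=16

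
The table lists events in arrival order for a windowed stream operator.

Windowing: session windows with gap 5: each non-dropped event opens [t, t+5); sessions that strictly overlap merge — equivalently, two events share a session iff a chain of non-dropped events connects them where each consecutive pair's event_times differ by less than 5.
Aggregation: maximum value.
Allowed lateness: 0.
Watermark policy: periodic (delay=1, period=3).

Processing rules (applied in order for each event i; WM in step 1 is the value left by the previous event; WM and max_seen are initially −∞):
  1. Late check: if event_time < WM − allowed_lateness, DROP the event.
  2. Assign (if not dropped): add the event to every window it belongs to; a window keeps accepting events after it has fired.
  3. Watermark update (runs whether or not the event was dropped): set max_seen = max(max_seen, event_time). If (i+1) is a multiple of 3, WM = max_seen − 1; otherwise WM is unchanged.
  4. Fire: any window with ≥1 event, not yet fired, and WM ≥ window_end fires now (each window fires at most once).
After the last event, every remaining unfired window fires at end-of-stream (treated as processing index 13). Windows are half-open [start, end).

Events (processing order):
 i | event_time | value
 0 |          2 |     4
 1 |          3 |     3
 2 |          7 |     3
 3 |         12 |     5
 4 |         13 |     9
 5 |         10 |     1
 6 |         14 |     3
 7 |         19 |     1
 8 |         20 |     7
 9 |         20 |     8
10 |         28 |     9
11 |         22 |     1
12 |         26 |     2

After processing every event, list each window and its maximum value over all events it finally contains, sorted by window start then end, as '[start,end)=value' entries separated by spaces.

i=0 t=2 v=4: → [2,7); WM=−∞
i=1 t=3 v=3: → [2,8); WM=−∞
i=2 t=7 v=3: → [2,12); WM=6
i=3 t=12 v=5: → [12,17); WM=6
i=4 t=13 v=9: → [12,18); WM=6
i=5 t=10 v=1: → [2,18); WM=12
i=6 t=14 v=3: → [2,19); WM=12
i=7 t=19 v=1: → [19,24); WM=12
i=8 t=20 v=7: → [19,25); WM=19
i=9 t=20 v=8: → [19,25); WM=19
i=10 t=28 v=9: → [28,33); WM=19
i=11 t=22 v=1: → [19,27); WM=27
i=12 t=26 v=2: DROP (t<27-0); WM=27

[2,19)=9 [19,27)=8 [28,33)=9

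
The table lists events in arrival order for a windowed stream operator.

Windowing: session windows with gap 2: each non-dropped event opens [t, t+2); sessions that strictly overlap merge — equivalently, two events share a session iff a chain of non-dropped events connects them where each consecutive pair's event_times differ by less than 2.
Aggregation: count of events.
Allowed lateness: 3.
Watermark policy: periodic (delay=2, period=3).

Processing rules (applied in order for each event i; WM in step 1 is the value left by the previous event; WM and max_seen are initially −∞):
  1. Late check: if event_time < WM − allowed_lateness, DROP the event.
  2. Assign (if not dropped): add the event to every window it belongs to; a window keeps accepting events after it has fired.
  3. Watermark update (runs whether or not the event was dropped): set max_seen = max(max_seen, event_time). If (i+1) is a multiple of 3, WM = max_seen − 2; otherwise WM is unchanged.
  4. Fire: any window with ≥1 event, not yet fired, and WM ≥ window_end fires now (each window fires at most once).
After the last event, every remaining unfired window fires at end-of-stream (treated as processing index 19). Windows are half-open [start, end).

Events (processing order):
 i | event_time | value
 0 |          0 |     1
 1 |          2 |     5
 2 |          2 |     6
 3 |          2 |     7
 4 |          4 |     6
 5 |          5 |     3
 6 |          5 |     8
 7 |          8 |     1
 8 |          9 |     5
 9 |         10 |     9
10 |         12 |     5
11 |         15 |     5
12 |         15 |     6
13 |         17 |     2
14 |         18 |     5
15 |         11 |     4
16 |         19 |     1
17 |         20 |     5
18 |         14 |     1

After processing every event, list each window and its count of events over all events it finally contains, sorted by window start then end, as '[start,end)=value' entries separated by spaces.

i=0 t=0 v=1: → [0,2); WM=−∞
i=1 t=2 v=5: → [2,4); WM=−∞
i=2 t=2 v=6: → [2,4); WM=0
i=3 t=2 v=7: → [2,4); WM=0
i=4 t=4 v=6: → [4,6); WM=0
i=5 t=5 v=3: → [4,7); WM=3
i=6 t=5 v=8: → [4,7); WM=3
i=7 t=8 v=1: → [8,10); WM=3
i=8 t=9 v=5: → [8,11); WM=7
i=9 t=10 v=9: → [8,12); WM=7
i=10 t=12 v=5: → [12,14); WM=7
i=11 t=15 v=5: → [15,17); WM=13
i=12 t=15 v=6: → [15,17); WM=13
i=13 t=17 v=2: → [17,19); WM=13
i=14 t=18 v=5: → [17,20); WM=16
i=15 t=11 v=4: DROP (t<16-3); WM=16
i=16 t=19 v=1: → [17,21); WM=16
i=17 t=20 v=5: → [17,22); WM=18
i=18 t=14 v=1: DROP (t<18-3); WM=18

[0,2)=1 [2,4)=3 [4,7)=3 [8,12)=3 [12,14)=1 [15,17)=2 [17,22)=4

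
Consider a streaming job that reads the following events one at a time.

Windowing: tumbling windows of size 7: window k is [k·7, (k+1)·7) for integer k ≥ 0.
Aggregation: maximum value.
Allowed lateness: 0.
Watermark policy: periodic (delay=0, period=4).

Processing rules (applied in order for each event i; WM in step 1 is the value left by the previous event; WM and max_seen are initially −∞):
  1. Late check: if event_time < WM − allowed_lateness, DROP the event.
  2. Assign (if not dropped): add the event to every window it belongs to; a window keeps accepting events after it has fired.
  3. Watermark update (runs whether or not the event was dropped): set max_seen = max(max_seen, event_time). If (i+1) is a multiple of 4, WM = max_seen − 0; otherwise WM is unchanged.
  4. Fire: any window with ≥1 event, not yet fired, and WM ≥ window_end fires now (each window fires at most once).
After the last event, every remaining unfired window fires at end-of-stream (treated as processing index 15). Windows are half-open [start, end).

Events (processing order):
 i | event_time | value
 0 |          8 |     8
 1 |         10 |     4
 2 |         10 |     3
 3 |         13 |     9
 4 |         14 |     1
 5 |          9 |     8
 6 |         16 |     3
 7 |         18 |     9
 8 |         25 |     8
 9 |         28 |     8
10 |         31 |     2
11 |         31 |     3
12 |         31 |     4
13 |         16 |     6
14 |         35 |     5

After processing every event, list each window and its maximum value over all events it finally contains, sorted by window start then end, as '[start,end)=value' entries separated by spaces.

i=0 t=8 v=8: → [7,14); WM=−∞
i=1 t=10 v=4: → [7,14); WM=−∞
i=2 t=10 v=3: → [7,14); WM=−∞
i=3 t=13 v=9: → [7,14); WM=13
i=4 t=14 v=1: → [14,21); WM=13
i=5 t=9 v=8: DROP (t<13-0); WM=13
i=6 t=16 v=3: → [14,21); WM=13
i=7 t=18 v=9: → [14,21); WM=18; [7,14) fires=9
i=8 t=25 v=8: → [21,28); WM=18
i=9 t=28 v=8: → [28,35); WM=18
i=10 t=31 v=2: → [28,35); WM=18
i=11 t=31 v=3: → [28,35); WM=31; [14,21) fires=9 [21,28) fires=8
i=12 t=31 v=4: → [28,35); WM=31
i=13 t=16 v=6: DROP (t<31-0); WM=31
i=14 t=35 v=5: → [35,42); WM=31

[7,14)=9 [14,21)=9 [21,28)=8 [28,35)=8 [35,42)=5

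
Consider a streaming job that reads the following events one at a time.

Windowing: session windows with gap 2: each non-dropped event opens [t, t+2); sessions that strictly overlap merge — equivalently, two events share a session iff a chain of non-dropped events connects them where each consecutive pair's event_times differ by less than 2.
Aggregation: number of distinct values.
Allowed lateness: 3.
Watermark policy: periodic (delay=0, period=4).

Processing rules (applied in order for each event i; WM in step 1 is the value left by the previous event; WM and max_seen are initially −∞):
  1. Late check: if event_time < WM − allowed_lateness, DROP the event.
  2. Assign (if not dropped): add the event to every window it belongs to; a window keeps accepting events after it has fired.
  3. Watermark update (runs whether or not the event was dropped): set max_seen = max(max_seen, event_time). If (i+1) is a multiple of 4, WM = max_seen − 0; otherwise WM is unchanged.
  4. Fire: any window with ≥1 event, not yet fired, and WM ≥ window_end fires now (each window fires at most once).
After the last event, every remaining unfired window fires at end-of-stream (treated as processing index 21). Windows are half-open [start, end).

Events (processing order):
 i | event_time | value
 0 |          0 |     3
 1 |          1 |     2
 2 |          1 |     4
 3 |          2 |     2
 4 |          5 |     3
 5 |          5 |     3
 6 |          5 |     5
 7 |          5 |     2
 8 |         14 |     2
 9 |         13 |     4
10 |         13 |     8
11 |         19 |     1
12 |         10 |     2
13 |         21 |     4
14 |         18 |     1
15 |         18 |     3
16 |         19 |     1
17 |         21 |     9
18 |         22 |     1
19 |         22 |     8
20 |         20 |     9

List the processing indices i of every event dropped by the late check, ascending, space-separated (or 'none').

12

i=0 t=0 v=3: → [0,2); WM=−∞
i=1 t=1 v=2: → [0,3); WM=−∞
i=2 t=1 v=4: → [0,3); WM=−∞
i=3 t=2 v=2: → [0,4); WM=2
i=4 t=5 v=3: → [5,7); WM=2
i=5 t=5 v=3: → [5,7); WM=2
i=6 t=5 v=5: → [5,7); WM=2
i=7 t=5 v=2: → [5,7); WM=5
i=8 t=14 v=2: → [14,16); WM=5
i=9 t=13 v=4: → [13,16); WM=5
i=10 t=13 v=8: → [13,16); WM=5
i=11 t=19 v=1: → [19,21); WM=19
i=12 t=10 v=2: DROP (t<19-3); WM=19
i=13 t=21 v=4: → [21,23); WM=19
i=14 t=18 v=1: → [18,21); WM=19
i=15 t=18 v=3: → [18,21); WM=21
i=16 t=19 v=1: → [18,21); WM=21
i=17 t=21 v=9: → [21,23); WM=21
i=18 t=22 v=1: → [21,24); WM=21
i=19 t=22 v=8: → [21,24); WM=22
i=20 t=20 v=9: → [18,24); WM=22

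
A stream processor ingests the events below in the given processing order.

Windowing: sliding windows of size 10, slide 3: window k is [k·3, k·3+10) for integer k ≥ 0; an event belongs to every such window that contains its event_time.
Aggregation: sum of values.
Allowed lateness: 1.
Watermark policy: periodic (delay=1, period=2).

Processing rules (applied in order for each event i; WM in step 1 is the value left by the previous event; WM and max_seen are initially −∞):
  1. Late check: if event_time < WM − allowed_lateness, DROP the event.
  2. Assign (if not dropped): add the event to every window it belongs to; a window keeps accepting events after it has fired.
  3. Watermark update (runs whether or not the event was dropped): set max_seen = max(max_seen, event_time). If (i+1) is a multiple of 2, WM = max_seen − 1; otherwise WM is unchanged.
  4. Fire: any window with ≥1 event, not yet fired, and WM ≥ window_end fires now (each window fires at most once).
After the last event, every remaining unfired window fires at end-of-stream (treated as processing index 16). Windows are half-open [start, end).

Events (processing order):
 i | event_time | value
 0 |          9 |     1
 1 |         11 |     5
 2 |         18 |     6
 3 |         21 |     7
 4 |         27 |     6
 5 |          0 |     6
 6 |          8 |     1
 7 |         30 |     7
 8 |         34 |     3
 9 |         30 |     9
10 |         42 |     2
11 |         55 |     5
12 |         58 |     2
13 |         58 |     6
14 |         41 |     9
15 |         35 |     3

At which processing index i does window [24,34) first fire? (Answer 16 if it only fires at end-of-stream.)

i=0 t=9 v=1: → [9,19),[6,16),[3,13),[0,10); WM=−∞
i=1 t=11 v=5: → [9,19),[6,16),[3,13); WM=10; [0,10) fires=1
i=2 t=18 v=6: → [18,28),[15,25),[12,22),[9,19); WM=10
i=3 t=21 v=7: → [21,31),[18,28),[15,25),[12,22); WM=20; [3,13) fires=6 [6,16) fires=6 [9,19) fires=12
i=4 t=27 v=6: → [27,37),[24,34),[21,31),[18,28); WM=20
i=5 t=0 v=6: DROP (t<20-1); WM=26; [12,22) fires=13 [15,25) fires=13
i=6 t=8 v=1: DROP (t<26-1); WM=26
i=7 t=30 v=7: → [30,40),[27,37),[24,34),[21,31); WM=29; [18,28) fires=19
i=8 t=34 v=3: → [33,43),[30,40),[27,37); WM=29
i=9 t=30 v=9: → [30,40),[27,37),[24,34),[21,31); WM=33; [21,31) fires=29
i=10 t=42 v=2: → [42,52),[39,49),[36,46),[33,43); WM=33
i=11 t=55 v=5: → [54,64),[51,61),[48,58); WM=54; [24,34) fires=22 [27,37) fires=25 [30,40) fires=19 [33,43) fires=5 [36,46) fires=2 [39,49) fires=2 [42,52) fires=2
i=12 t=58 v=2: → [57,67),[54,64),[51,61); WM=54
i=13 t=58 v=6: → [57,67),[54,64),[51,61); WM=57
i=14 t=41 v=9: DROP (t<57-1); WM=57
i=15 t=35 v=3: DROP (t<57-1); WM=57

11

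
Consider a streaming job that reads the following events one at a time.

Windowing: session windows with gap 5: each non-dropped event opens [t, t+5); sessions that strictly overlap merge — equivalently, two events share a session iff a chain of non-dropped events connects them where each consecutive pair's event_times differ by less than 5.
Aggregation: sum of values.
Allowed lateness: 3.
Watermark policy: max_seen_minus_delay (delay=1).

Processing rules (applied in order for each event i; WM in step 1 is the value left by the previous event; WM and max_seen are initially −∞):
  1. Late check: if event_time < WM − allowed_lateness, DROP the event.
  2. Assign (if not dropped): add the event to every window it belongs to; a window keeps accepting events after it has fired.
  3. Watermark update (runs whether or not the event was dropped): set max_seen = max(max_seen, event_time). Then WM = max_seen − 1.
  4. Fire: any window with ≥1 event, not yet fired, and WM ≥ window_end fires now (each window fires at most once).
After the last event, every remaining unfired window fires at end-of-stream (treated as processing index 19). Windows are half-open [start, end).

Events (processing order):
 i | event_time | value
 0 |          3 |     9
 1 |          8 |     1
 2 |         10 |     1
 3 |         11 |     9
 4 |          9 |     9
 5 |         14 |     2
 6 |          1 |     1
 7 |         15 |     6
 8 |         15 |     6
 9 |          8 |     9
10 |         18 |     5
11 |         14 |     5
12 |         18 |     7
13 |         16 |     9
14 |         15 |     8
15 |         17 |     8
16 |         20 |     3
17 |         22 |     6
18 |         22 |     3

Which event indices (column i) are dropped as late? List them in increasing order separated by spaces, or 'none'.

i=0 t=3 v=9: → [3,8); WM=2
i=1 t=8 v=1: → [8,13); WM=7
i=2 t=10 v=1: → [8,15); WM=9
i=3 t=11 v=9: → [8,16); WM=10
i=4 t=9 v=9: → [8,16); WM=10
i=5 t=14 v=2: → [8,19); WM=13
i=6 t=1 v=1: DROP (t<13-3); WM=13
i=7 t=15 v=6: → [8,20); WM=14
i=8 t=15 v=6: → [8,20); WM=14
i=9 t=8 v=9: DROP (t<14-3); WM=14
i=10 t=18 v=5: → [8,23); WM=17
i=11 t=14 v=5: → [8,23); WM=17
i=12 t=18 v=7: → [8,23); WM=17
i=13 t=16 v=9: → [8,23); WM=17
i=14 t=15 v=8: → [8,23); WM=17
i=15 t=17 v=8: → [8,23); WM=17
i=16 t=20 v=3: → [8,25); WM=19
i=17 t=22 v=6: → [8,27); WM=21
i=18 t=22 v=3: → [8,27); WM=21

6 9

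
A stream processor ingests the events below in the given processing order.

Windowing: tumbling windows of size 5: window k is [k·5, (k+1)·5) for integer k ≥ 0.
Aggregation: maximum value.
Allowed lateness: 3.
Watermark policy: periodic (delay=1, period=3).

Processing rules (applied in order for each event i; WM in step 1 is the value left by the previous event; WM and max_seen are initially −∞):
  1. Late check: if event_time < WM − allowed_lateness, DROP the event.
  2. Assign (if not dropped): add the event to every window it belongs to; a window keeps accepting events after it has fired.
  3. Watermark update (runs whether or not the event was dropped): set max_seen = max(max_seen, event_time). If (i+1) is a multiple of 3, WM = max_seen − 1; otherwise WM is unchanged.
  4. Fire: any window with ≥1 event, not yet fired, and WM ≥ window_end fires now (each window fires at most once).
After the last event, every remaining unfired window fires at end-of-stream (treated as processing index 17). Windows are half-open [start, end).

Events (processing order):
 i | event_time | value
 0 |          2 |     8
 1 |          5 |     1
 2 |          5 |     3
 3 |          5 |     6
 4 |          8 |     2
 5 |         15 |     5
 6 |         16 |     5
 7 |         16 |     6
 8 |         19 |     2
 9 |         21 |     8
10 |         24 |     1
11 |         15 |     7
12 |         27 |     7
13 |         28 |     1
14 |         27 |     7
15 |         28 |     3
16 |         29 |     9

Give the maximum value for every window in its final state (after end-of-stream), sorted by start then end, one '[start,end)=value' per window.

i=0 t=2 v=8: → [0,5); WM=−∞
i=1 t=5 v=1: → [5,10); WM=−∞
i=2 t=5 v=3: → [5,10); WM=4
i=3 t=5 v=6: → [5,10); WM=4
i=4 t=8 v=2: → [5,10); WM=4
i=5 t=15 v=5: → [15,20); WM=14; [0,5) fires=8 [5,10) fires=6
i=6 t=16 v=5: → [15,20); WM=14
i=7 t=16 v=6: → [15,20); WM=14
i=8 t=19 v=2: → [15,20); WM=18
i=9 t=21 v=8: → [20,25); WM=18
i=10 t=24 v=1: → [20,25); WM=18
i=11 t=15 v=7: → [15,20); WM=23; [15,20) fires=7
i=12 t=27 v=7: → [25,30); WM=23
i=13 t=28 v=1: → [25,30); WM=23
i=14 t=27 v=7: → [25,30); WM=27; [20,25) fires=8
i=15 t=28 v=3: → [25,30); WM=27
i=16 t=29 v=9: → [25,30); WM=27

[0,5)=8 [5,10)=6 [15,20)=7 [20,25)=8 [25,30)=9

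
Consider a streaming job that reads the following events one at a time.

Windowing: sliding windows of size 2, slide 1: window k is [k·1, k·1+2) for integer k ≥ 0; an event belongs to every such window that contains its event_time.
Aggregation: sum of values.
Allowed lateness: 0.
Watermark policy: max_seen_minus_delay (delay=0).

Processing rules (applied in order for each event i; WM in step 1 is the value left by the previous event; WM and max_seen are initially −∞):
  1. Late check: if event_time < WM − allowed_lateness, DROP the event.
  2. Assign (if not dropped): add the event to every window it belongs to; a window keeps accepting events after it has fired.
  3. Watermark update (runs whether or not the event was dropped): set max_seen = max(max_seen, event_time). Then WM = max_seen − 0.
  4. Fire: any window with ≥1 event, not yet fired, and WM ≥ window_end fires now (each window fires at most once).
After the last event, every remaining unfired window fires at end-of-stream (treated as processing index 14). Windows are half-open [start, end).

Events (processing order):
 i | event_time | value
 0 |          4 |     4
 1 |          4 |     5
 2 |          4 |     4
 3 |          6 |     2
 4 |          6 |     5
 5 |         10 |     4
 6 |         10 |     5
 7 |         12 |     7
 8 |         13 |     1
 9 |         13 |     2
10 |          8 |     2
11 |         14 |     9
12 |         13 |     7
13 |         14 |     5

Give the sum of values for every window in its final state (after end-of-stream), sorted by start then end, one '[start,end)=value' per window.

[3,5)=13 [4,6)=13 [5,7)=7 [6,8)=7 [9,11)=9 [10,12)=9 [11,13)=7 [12,14)=10 [13,15)=17 [14,16)=14

i=0 t=4 v=4: → [4,6),[3,5); WM=4
i=1 t=4 v=5: → [4,6),[3,5); WM=4
i=2 t=4 v=4: → [4,6),[3,5); WM=4
i=3 t=6 v=2: → [6,8),[5,7); WM=6; [3,5) fires=13 [4,6) fires=13
i=4 t=6 v=5: → [6,8),[5,7); WM=6
i=5 t=10 v=4: → [10,12),[9,11); WM=10; [5,7) fires=7 [6,8) fires=7
i=6 t=10 v=5: → [10,12),[9,11); WM=10
i=7 t=12 v=7: → [12,14),[11,13); WM=12; [9,11) fires=9 [10,12) fires=9
i=8 t=13 v=1: → [13,15),[12,14); WM=13; [11,13) fires=7
i=9 t=13 v=2: → [13,15),[12,14); WM=13
i=10 t=8 v=2: DROP (t<13-0); WM=13
i=11 t=14 v=9: → [14,16),[13,15); WM=14; [12,14) fires=10
i=12 t=13 v=7: DROP (t<14-0); WM=14
i=13 t=14 v=5: → [14,16),[13,15); WM=14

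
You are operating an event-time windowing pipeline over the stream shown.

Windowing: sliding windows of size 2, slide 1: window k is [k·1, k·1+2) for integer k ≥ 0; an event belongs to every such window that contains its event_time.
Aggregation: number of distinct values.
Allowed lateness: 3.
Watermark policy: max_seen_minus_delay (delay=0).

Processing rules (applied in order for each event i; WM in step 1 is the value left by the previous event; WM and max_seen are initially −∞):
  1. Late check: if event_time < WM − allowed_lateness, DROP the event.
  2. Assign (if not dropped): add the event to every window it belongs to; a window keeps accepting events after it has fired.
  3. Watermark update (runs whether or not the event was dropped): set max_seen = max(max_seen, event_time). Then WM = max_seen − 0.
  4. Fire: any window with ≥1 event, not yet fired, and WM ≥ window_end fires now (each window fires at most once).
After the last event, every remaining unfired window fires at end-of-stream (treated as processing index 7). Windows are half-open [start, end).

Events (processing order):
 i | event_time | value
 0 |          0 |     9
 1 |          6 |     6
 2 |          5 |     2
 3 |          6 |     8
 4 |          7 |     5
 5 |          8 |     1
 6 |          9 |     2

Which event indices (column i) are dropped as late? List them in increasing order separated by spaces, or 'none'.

none

i=0 t=0 v=9: → [0,2); WM=0
i=1 t=6 v=6: → [6,8),[5,7); WM=6; [0,2) fires=1
i=2 t=5 v=2: → [5,7),[4,6); WM=6; [4,6) fires=1
i=3 t=6 v=8: → [6,8),[5,7); WM=6
i=4 t=7 v=5: → [7,9),[6,8); WM=7; [5,7) fires=3
i=5 t=8 v=1: → [8,10),[7,9); WM=8; [6,8) fires=3
i=6 t=9 v=2: → [9,11),[8,10); WM=9; [7,9) fires=2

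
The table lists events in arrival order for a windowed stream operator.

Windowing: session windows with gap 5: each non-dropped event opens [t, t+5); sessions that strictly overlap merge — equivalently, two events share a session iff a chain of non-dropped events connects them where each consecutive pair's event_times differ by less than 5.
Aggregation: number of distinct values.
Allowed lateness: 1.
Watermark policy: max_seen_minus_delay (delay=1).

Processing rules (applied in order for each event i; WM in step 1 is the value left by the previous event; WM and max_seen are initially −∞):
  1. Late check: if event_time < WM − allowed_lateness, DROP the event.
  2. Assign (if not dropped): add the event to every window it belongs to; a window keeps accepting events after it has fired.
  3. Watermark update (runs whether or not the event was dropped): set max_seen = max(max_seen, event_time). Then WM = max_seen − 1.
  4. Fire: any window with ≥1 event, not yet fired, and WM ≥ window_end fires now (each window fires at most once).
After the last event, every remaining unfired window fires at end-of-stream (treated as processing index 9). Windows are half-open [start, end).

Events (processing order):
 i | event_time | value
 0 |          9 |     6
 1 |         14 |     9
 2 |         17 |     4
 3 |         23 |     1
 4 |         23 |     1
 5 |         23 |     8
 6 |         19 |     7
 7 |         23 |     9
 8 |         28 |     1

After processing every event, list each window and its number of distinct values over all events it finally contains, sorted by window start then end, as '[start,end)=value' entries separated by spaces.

[9,14)=1 [14,22)=2 [23,28)=3 [28,33)=1

i=0 t=9 v=6: → [9,14); WM=8
i=1 t=14 v=9: → [14,19); WM=13
i=2 t=17 v=4: → [14,22); WM=16
i=3 t=23 v=1: → [23,28); WM=22
i=4 t=23 v=1: → [23,28); WM=22
i=5 t=23 v=8: → [23,28); WM=22
i=6 t=19 v=7: DROP (t<22-1); WM=22
i=7 t=23 v=9: → [23,28); WM=22
i=8 t=28 v=1: → [28,33); WM=27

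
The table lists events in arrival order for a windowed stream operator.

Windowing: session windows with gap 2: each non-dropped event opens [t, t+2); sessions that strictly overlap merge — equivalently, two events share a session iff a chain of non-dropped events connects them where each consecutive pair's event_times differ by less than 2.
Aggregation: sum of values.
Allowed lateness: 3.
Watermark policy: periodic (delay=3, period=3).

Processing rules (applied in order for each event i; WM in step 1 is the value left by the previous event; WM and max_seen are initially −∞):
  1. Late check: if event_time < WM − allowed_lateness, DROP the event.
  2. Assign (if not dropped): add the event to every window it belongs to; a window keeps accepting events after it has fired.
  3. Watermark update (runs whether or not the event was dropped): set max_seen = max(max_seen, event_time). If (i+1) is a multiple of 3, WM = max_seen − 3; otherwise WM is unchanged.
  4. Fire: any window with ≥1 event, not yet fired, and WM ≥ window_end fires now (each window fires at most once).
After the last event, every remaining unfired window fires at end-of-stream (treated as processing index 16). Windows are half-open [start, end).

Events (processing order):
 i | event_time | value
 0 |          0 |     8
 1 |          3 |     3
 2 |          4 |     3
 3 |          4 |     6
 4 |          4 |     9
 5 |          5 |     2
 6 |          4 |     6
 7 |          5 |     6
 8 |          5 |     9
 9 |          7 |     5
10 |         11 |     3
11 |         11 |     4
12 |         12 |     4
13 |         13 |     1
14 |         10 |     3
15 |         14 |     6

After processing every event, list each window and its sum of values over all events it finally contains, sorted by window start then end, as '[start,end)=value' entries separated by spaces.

i=0 t=0 v=8: → [0,2); WM=−∞
i=1 t=3 v=3: → [3,5); WM=−∞
i=2 t=4 v=3: → [3,6); WM=1
i=3 t=4 v=6: → [3,6); WM=1
i=4 t=4 v=9: → [3,6); WM=1
i=5 t=5 v=2: → [3,7); WM=2
i=6 t=4 v=6: → [3,7); WM=2
i=7 t=5 v=6: → [3,7); WM=2
i=8 t=5 v=9: → [3,7); WM=2
i=9 t=7 v=5: → [7,9); WM=2
i=10 t=11 v=3: → [11,13); WM=2
i=11 t=11 v=4: → [11,13); WM=8
i=12 t=12 v=4: → [11,14); WM=8
i=13 t=13 v=1: → [11,15); WM=8
i=14 t=10 v=3: → [10,15); WM=10
i=15 t=14 v=6: → [10,16); WM=10

[0,2)=8 [3,7)=44 [7,9)=5 [10,16)=21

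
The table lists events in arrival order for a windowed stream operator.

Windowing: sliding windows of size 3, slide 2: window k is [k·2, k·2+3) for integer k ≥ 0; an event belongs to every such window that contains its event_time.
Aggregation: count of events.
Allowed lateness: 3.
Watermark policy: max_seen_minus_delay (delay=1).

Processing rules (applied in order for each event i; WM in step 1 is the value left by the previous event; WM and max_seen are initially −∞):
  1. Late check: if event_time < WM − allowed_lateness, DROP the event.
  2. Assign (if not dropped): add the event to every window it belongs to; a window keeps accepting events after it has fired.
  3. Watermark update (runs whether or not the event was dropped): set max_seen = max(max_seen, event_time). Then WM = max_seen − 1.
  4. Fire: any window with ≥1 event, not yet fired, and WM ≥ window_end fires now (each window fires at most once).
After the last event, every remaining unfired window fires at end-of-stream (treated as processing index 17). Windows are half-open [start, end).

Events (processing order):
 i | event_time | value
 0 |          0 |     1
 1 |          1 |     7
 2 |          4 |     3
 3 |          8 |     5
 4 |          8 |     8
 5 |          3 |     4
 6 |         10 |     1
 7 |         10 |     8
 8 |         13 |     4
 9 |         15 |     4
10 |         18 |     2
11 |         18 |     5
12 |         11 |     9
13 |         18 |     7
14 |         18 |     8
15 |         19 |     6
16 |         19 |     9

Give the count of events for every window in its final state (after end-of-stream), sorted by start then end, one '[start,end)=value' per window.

[0,3)=2 [2,5)=1 [4,7)=1 [6,9)=2 [8,11)=4 [10,13)=2 [12,15)=1 [14,17)=1 [16,19)=4 [18,21)=6

i=0 t=0 v=1: → [0,3); WM=-1
i=1 t=1 v=7: → [0,3); WM=0
i=2 t=4 v=3: → [4,7),[2,5); WM=3; [0,3) fires=2
i=3 t=8 v=5: → [8,11),[6,9); WM=7; [2,5) fires=1 [4,7) fires=1
i=4 t=8 v=8: → [8,11),[6,9); WM=7
i=5 t=3 v=4: DROP (t<7-3); WM=7
i=6 t=10 v=1: → [10,13),[8,11); WM=9; [6,9) fires=2
i=7 t=10 v=8: → [10,13),[8,11); WM=9
i=8 t=13 v=4: → [12,15); WM=12; [8,11) fires=4
i=9 t=15 v=4: → [14,17); WM=14; [10,13) fires=2
i=10 t=18 v=2: → [18,21),[16,19); WM=17; [12,15) fires=1 [14,17) fires=1
i=11 t=18 v=5: → [18,21),[16,19); WM=17
i=12 t=11 v=9: DROP (t<17-3); WM=17
i=13 t=18 v=7: → [18,21),[16,19); WM=17
i=14 t=18 v=8: → [18,21),[16,19); WM=17
i=15 t=19 v=6: → [18,21); WM=18
i=16 t=19 v=9: → [18,21); WM=18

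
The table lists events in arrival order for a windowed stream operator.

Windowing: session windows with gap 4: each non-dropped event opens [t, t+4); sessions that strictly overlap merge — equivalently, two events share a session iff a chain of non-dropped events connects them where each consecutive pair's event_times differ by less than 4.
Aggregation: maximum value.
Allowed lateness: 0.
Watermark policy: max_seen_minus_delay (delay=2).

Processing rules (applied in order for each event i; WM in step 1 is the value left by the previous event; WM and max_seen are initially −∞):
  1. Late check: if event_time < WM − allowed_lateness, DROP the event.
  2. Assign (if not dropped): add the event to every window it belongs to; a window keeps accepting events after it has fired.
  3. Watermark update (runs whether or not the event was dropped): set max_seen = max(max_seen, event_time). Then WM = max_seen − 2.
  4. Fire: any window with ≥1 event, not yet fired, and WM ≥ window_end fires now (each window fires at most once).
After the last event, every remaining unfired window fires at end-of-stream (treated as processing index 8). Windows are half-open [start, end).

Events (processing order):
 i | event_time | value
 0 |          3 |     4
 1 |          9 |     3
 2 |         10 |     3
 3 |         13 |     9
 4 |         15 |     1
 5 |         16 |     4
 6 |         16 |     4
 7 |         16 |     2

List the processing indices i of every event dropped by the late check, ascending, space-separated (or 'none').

none

i=0 t=3 v=4: → [3,7); WM=1
i=1 t=9 v=3: → [9,13); WM=7
i=2 t=10 v=3: → [9,14); WM=8
i=3 t=13 v=9: → [9,17); WM=11
i=4 t=15 v=1: → [9,19); WM=13
i=5 t=16 v=4: → [9,20); WM=14
i=6 t=16 v=4: → [9,20); WM=14
i=7 t=16 v=2: → [9,20); WM=14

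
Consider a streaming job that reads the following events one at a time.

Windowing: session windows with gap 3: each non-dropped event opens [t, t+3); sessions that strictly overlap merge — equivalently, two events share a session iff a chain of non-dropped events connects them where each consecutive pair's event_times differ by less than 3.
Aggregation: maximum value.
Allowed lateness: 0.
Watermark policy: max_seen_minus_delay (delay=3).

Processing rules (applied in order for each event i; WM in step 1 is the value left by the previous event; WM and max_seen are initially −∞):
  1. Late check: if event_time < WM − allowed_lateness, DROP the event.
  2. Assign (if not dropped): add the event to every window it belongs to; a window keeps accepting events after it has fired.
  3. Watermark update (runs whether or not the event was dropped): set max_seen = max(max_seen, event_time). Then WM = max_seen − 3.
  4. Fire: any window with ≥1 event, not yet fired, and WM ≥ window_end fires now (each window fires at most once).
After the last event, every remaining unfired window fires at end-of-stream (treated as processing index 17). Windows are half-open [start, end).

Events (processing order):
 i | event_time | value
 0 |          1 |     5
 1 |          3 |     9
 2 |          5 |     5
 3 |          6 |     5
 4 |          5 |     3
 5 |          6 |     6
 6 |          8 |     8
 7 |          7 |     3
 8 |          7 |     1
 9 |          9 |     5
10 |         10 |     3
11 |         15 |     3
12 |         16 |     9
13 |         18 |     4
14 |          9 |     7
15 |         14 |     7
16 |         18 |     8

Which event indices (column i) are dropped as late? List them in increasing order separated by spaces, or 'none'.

i=0 t=1 v=5: → [1,4); WM=-2
i=1 t=3 v=9: → [1,6); WM=0
i=2 t=5 v=5: → [1,8); WM=2
i=3 t=6 v=5: → [1,9); WM=3
i=4 t=5 v=3: → [1,9); WM=3
i=5 t=6 v=6: → [1,9); WM=3
i=6 t=8 v=8: → [1,11); WM=5
i=7 t=7 v=3: → [1,11); WM=5
i=8 t=7 v=1: → [1,11); WM=5
i=9 t=9 v=5: → [1,12); WM=6
i=10 t=10 v=3: → [1,13); WM=7
i=11 t=15 v=3: → [15,18); WM=12
i=12 t=16 v=9: → [15,19); WM=13
i=13 t=18 v=4: → [15,21); WM=15
i=14 t=9 v=7: DROP (t<15-0); WM=15
i=15 t=14 v=7: DROP (t<15-0); WM=15
i=16 t=18 v=8: → [15,21); WM=15

14 15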